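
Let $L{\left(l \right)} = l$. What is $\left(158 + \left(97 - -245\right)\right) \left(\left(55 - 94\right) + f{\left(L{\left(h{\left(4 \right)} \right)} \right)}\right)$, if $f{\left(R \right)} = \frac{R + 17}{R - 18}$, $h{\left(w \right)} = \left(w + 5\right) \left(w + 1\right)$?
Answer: $- \frac{495500}{27} \approx -18352.0$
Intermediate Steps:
$h{\left(w \right)} = \left(1 + w\right) \left(5 + w\right)$ ($h{\left(w \right)} = \left(5 + w\right) \left(1 + w\right) = \left(1 + w\right) \left(5 + w\right)$)
$f{\left(R \right)} = \frac{17 + R}{-18 + R}$
$\left(158 + \left(97 - -245\right)\right) \left(\left(55 - 94\right) + f{\left(L{\left(h{\left(4 \right)} \right)} \right)}\right) = \left(158 + \left(97 - -245\right)\right) \left(\left(55 - 94\right) + \frac{17 + \left(5 + 4^{2} + 6 \cdot 4\right)}{-18 + \left(5 + 4^{2} + 6 \cdot 4\right)}\right) = \left(158 + \left(97 + 245\right)\right) \left(-39 + \frac{17 + \left(5 + 16 + 24\right)}{-18 + \left(5 + 16 + 24\right)}\right) = \left(158 + 342\right) \left(-39 + \frac{17 + 45}{-18 + 45}\right) = 500 \left(-39 + \frac{1}{27} \cdot 62\right) = 500 \left(-39 + \frac{62}{27}\right) = 500 \left(- \frac{991}{27}\right) = - \frac{495500}{27}$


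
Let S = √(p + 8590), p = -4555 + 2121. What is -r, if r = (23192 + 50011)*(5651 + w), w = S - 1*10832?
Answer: 379264743 - 1317654*√19 ≈ 3.7352e+8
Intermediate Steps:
p = -2434
S = 18*√19 (S = √(-2434 + 8590) = √6156 = 18*√19 ≈ 78.460)
w = -10832 + 18*√19 (w = 18*√19 - 1*10832 = 18*√19 - 10832 = -10832 + 18*√19 ≈ -10754.)
r = -379264743 + 1317654*√19 (r = (23192 + 50011)*(5651 + (-10832 + 18*√19)) = 73203*(-5181 + 18*√19) = -379264743 + 1317654*√19 ≈ -3.7352e+8)
-r = -(-379264743 + 1317654*√19) = 379264743 - 1317654*√19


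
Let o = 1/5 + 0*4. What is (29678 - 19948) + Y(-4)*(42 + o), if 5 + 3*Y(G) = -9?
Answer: 142996/15 ≈ 9533.1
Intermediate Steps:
o = ⅕ (o = ⅕ + 0 = ⅕ ≈ 0.20000)
Y(G) = -14/3 (Y(G) = -5/3 + (⅓)*(-9) = -5/3 - 3 = -14/3)
(29678 - 19948) + Y(-4)*(42 + o) = (29678 - 19948) - 14*(42 + ⅕)/3 = 9730 - 14/3*211/5 = 9730 - 2954/15 = 142996/15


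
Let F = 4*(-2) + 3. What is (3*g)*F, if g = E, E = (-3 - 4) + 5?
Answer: 30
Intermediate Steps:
E = -2 (E = -7 + 5 = -2)
g = -2
F = -5 (F = -8 + 3 = -5)
(3*g)*F = (3*(-2))*(-5) = -6*(-5) = 30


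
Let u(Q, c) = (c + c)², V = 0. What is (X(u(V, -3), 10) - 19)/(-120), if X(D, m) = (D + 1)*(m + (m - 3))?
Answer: -61/12 ≈ -5.0833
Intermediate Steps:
u(Q, c) = 4*c² (u(Q, c) = (2*c)² = 4*c²)
X(D, m) = (1 + D)*(-3 + 2*m) (X(D, m) = (1 + D)*(m + (-3 + m)) = (1 + D)*(-3 + 2*m))
(X(u(V, -3), 10) - 19)/(-120) = ((-3 - 12*(-3)² + 2*10 + 2*(4*(-3)²)*10) - 19)/(-120) = ((-3 - 12*9 + 20 + 2*(4*9)*10) - 19)*(-1/120) = ((-3 - 3*36 + 20 + 2*36*10) - 19)*(-1/120) = ((-3 - 108 + 20 + 720) - 19)*(-1/120) = (629 - 19)*(-1/120) = 610*(-1/120) = -61/12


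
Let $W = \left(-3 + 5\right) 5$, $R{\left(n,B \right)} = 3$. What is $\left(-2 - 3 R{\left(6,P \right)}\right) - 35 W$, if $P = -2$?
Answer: $-361$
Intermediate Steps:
$W = 10$ ($W = 2 \cdot 5 = 10$)
$\left(-2 - 3 R{\left(6,P \right)}\right) - 35 W = \left(-2 - 9\right) - 350 = -11 - 350 = -361$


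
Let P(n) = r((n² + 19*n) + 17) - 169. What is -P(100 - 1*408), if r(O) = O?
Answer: -88860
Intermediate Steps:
P(n) = -152 + n² + 19*n (P(n) = ((n² + 19*n) + 17) - 169 = (17 + n² + 19*n) - 169 = -152 + n² + 19*n)
-P(100 - 1*408) = -(-152 + (100 - 1*408)² + 19*(100 - 1*408)) = -(-152 + (100 - 408)² + 19*(100 - 408)) = -(-152 + (-308)² + 19*(-308)) = -(-152 + 94864 - 5852) = -1*88860 = -88860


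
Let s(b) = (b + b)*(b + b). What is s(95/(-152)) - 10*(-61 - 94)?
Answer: 24825/16 ≈ 1551.6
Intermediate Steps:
s(b) = 4*b² (s(b) = (2*b)*(2*b) = 4*b²)
s(95/(-152)) - 10*(-61 - 94) = 4*(95/(-152))² - 10*(-61 - 94) = 4*(95*(-1/152))² - 10*(-155) = 4*(-5/8)² + 1550 = 4*(25/64) + 1550 = 25/16 + 1550 = 24825/16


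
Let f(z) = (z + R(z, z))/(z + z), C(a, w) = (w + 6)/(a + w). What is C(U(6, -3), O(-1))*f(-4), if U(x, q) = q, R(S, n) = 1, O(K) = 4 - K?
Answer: 33/16 ≈ 2.0625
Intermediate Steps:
C(a, w) = (6 + w)/(a + w)
f(z) = (1 + z)/(2*z) (f(z) = (z + 1)/(z + z) = (1 + z)/((2*z)) = (1 + z)*(1/(2*z)) = (1 + z)/(2*z))
C(U(6, -3), O(-1))*f(-4) = ((6 + (4 - 1*(-1)))/(-3 + (4 - 1*(-1))))*((½)*(1 - 4)/(-4)) = ((6 + (4 + 1))/(-3 + (4 + 1)))*((½)*(-¼)*(-3)) = ((6 + 5)/(-3 + 5))*(3/8) = (11/2)*(3/8) = 33/16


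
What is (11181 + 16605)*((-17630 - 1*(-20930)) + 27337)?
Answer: 851279682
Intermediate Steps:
(11181 + 16605)*((-17630 - 1*(-20930)) + 27337) = 27786*((-17630 + 20930) + 27337) = 27786*(3300 + 27337) = 27786*30637 = 851279682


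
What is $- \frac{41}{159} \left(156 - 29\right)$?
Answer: $- \frac{5207}{159} \approx -32.748$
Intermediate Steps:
$- \frac{41}{159} \left(156 - 29\right) = \left(-41\right) \frac{1}{159} \cdot 127 = \left(- \frac{41}{159}\right) 127 = - \frac{5207}{159}$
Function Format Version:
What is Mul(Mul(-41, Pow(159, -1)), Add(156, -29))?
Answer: Rational(-5207, 159) ≈ -32.748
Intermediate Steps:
Mul(Mul(-41, Pow(159, -1)), Add(156, -29)) = Mul(Mul(-41, Rational(1, 159)), 127) = Mul(Rational(-41, 159), 127) = Rational(-5207, 159)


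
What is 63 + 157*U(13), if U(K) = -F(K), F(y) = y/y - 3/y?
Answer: -751/13 ≈ -57.769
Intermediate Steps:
F(y) = 1 - 3/y
U(K) = -(-3 + K)/K
63 + 157*U(13) = 63 + 157*((3 - 1*13)/13) = 63 + 157*((3 - 13)/13) = 63 + 157*((1/13)*(-10)) = 63 + 157*(-10/13) = 63 - 1570/13 = -751/13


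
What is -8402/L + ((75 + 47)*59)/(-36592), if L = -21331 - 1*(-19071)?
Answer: 36397313/10337240 ≈ 3.5210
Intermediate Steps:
L = -2260 (L = -21331 + 19071 = -2260)
-8402/L + ((75 + 47)*59)/(-36592) = -8402/(-2260) + ((75 + 47)*59)/(-36592) = -8402*(-1/2260) + (122*59)*(-1/36592) = 4201/1130 + 7198*(-1/36592) = 4201/1130 - 3599/18296 = 36397313/10337240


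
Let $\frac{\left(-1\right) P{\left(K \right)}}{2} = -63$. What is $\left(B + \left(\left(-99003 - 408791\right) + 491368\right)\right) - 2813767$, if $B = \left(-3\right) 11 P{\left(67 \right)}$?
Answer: $-2834351$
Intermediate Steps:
$P{\left(K \right)} = 126$ ($P{\left(K \right)} = \left(-2\right) \left(-63\right) = 126$)
$B = -4158$ ($B = \left(-3\right) 11 \cdot 126 = \left(-33\right) 126 = -4158$)
$\left(B + \left(\left(-99003 - 408791\right) + 491368\right)\right) - 2813767 = \left(-4158 + \left(\left(-99003 - 408791\right) + 491368\right)\right) - 2813767 = \left(-4158 + \left(-507794 + 491368\right)\right) - 2813767 = \left(-4158 - 16426\right) - 2813767 = -20584 - 2813767 = -2834351$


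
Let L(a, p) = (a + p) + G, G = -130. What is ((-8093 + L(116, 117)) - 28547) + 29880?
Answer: -6657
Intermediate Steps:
L(a, p) = -130 + a + p (L(a, p) = (a + p) - 130 = -130 + a + p)
((-8093 + L(116, 117)) - 28547) + 29880 = ((-8093 + (-130 + 116 + 117)) - 28547) + 29880 = ((-8093 + 103) - 28547) + 29880 = (-7990 - 28547) + 29880 = -36537 + 29880 = -6657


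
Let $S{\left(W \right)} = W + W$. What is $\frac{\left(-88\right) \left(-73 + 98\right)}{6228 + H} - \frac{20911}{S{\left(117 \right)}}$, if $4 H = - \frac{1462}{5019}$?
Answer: $- \frac{1312438237363}{14628728322} \approx -89.717$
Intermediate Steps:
$S{\left(W \right)} = 2 W$
$H = - \frac{731}{10038}$ ($H = \frac{\left(-1462\right) \frac{1}{5019}}{4} = \frac{1}{4} \left(- \frac{1462}{5019}\right) = - \frac{731}{10038} \approx -0.072823$)
$\frac{\left(-88\right) \left(-73 + 98\right)}{6228 + H} - \frac{20911}{S{\left(117 \right)}} = \frac{\left(-88\right) \left(-73 + 98\right)}{6228 - \frac{731}{10038}} - \frac{20911}{2 \cdot 117} = \frac{\left(-88\right) 25}{\frac{62515933}{10038}} - \frac{20911}{234} = \left(-2200\right) \frac{10038}{62515933} - \frac{20911}{234} = - \frac{22083600}{62515933} - \frac{20911}{234} = - \frac{1312438237363}{14628728322}$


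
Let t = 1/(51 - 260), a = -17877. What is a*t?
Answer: 17877/209 ≈ 85.536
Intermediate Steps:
t = -1/209 (t = 1/(-209) = -1/209 ≈ -0.0047847)
a*t = -17877*(-1/209) = 17877/209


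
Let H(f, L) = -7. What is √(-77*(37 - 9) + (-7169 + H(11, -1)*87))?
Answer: I*√9934 ≈ 99.669*I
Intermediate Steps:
√(-77*(37 - 9) + (-7169 + H(11, -1)*87)) = √(-77*(37 - 9) + (-7169 - 7*87)) = √(-77*28 + (-7169 - 609)) = √(-2156 - 7778) = √(-9934) = I*√9934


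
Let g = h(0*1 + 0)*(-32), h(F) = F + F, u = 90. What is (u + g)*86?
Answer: 7740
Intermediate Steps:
h(F) = 2*F
g = 0 (g = (2*(0*1 + 0))*(-32) = (2*(0 + 0))*(-32) = (2*0)*(-32) = 0*(-32) = 0)
(u + g)*86 = (90 + 0)*86 = 90*86 = 7740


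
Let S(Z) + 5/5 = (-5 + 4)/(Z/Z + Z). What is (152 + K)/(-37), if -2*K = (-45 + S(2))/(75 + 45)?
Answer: -109579/26640 ≈ -4.1133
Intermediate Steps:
S(Z) = -1 - 1/(1 + Z) (S(Z) = -1 + (-5 + 4)/(Z/Z + Z) = -1 - 1/(1 + Z))
K = 139/720 (K = -(-45 + (-2 - 1*2)/(1 + 2))/(2*(75 + 45)) = -(-45 + (-2 - 2)/3)/(2*120) = -(-45 + (1/3)*(-4))/(2*120) = -(-45 - 4/3)/(2*120) = -(-139)/(6*120) = -1/2*(-139/360) = 139/720 ≈ 0.19306)
(152 + K)/(-37) = (152 + 139/720)/(-37) = (109579/720)*(-1/37) = -109579/26640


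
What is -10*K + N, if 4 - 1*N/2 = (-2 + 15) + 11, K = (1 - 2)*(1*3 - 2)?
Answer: -30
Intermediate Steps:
K = -1 (K = -(3 - 2) = -1*1 = -1)
N = -40 (N = 8 - 2*((-2 + 15) + 11) = 8 - 2*(13 + 11) = 8 - 2*24 = 8 - 48 = -40)
-10*K + N = -10*(-1) - 40 = 10 - 40 = -30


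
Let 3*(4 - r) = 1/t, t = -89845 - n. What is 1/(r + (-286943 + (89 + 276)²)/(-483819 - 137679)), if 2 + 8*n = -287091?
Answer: 134140088583/569738676949 ≈ 0.23544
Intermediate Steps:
n = -287093/8 (n = -¼ + (⅛)*(-287091) = -¼ - 287091/8 = -287093/8 ≈ -35887.)
t = -431667/8 (t = -89845 - 1*(-287093/8) = -89845 + 287093/8 = -431667/8 ≈ -53958.)
r = 5180012/1295001 (r = 4 - 1/(3*(-431667/8)) = 4 - ⅓*(-8/431667) = 4 + 8/1295001 = 5180012/1295001 ≈ 4.0000)
1/(r + (-286943 + (89 + 276)²)/(-483819 - 137679)) = 1/(5180012/1295001 + (-286943 + (89 + 276)²)/(-483819 - 137679)) = 1/(5180012/1295001 + (-286943 + 365²)/(-621498)) = 1/(5180012/1295001 + (-286943 + 133225)*(-1/621498)) = 1/(5180012/1295001 - 153718*(-1/621498)) = 1/(5180012/1295001 + 76859/310749) = 1/(569738676949/134140088583) = 134140088583/569738676949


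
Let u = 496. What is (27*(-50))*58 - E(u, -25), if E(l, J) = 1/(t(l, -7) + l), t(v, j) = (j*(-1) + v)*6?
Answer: -275146201/3514 ≈ -78300.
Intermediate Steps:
t(v, j) = -6*j + 6*v (t(v, j) = (-j + v)*6 = (v - j)*6 = -6*j + 6*v)
E(l, J) = 1/(42 + 7*l) (E(l, J) = 1/((-6*(-7) + 6*l) + l) = 1/((42 + 6*l) + l) = 1/(42 + 7*l))
(27*(-50))*58 - E(u, -25) = (27*(-50))*58 - 1/(7*(6 + 496)) = -1350*58 - 1/(7*502) = -78300 - 1/(7*502) = -78300 - 1*1/3514 = -78300 - 1/3514 = -275146201/3514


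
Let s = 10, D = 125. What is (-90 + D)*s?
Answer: 350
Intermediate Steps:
(-90 + D)*s = (-90 + 125)*10 = 35*10 = 350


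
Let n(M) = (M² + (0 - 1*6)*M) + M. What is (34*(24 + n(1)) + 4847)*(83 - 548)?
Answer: -2570055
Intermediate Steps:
n(M) = M² - 5*M (n(M) = (M² + (0 - 6)*M) + M = (M² - 6*M) + M = M² - 5*M)
(34*(24 + n(1)) + 4847)*(83 - 548) = (34*(24 + 1*(-5 + 1)) + 4847)*(83 - 548) = (34*(24 + 1*(-4)) + 4847)*(-465) = (34*(24 - 4) + 4847)*(-465) = (34*20 + 4847)*(-465) = (680 + 4847)*(-465) = 5527*(-465) = -2570055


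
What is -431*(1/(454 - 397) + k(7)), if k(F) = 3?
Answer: -74132/57 ≈ -1300.6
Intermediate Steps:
-431*(1/(454 - 397) + k(7)) = -431*(1/(454 - 397) + 3) = -431*(1/57 + 3) = -431*172/57 = -74132/57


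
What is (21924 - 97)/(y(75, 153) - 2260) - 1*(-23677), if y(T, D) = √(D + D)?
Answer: 60438035509/2553647 - 65481*√34/5107294 ≈ 23667.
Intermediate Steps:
y(T, D) = √2*√D (y(T, D) = √(2*D) = √2*√D)
(21924 - 97)/(y(75, 153) - 2260) - 1*(-23677) = (21924 - 97)/(√2*√153 - 2260) - 1*(-23677) = 21827/(√2*(3*√17) - 2260) + 23677 = 21827/(3*√34 - 2260) + 23677 = 21827/(-2260 + 3*√34) + 23677 = 23677 + 21827/(-2260 + 3*√34)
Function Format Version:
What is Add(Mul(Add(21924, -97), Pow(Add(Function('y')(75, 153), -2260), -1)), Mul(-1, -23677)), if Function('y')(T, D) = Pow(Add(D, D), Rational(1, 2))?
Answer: Add(Rational(60438035509, 2553647), Mul(Rational(-65481, 5107294), Pow(34, Rational(1, 2)))) ≈ 23667.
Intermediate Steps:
Function('y')(T, D) = Mul(Pow(2, Rational(1, 2)), Pow(D, Rational(1, 2))) (Function('y')(T, D) = Pow(Mul(2, D), Rational(1, 2)) = Mul(Pow(2, Rational(1, 2)), Pow(D, Rational(1, 2))))
Add(Mul(Add(21924, -97), Pow(Add(Function('y')(75, 153), -2260), -1)), Mul(-1, -23677)) = Add(Mul(Add(21924, -97), Pow(Add(Mul(Pow(2, Rational(1, 2)), Pow(153, Rational(1, 2))), -2260), -1)), Mul(-1, -23677)) = Add(Mul(21827, Pow(Add(Mul(Pow(2, Rational(1, 2)), Mul(3, Pow(17, Rational(1, 2)))), -2260), -1)), 23677) = Add(Mul(21827, Pow(Add(Mul(3, Pow(34, Rational(1, 2))), -2260), -1)), 23677) = Add(Mul(21827, Pow(Add(-2260, Mul(3, Pow(34, Rational(1, 2)))), -1)), 23677) = Add(23677, Mul(21827, Pow(Add(-2260, Mul(3, Pow(34, Rational(1, 2)))), -1)))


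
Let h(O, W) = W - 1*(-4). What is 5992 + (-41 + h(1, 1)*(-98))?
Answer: 5461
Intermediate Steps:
h(O, W) = 4 + W (h(O, W) = W + 4 = 4 + W)
5992 + (-41 + h(1, 1)*(-98)) = 5992 + (-41 + (4 + 1)*(-98)) = 5992 + (-41 + 5*(-98)) = 5992 + (-41 - 490) = 5992 - 531 = 5461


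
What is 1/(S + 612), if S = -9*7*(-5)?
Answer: 1/927 ≈ 0.0010787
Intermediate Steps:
S = 315 (S = -63*(-5) = 315)
1/(S + 612) = 1/(315 + 612) = 1/927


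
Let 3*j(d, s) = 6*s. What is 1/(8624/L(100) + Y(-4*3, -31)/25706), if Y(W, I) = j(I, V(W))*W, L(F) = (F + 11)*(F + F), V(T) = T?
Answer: 35667075/14255134 ≈ 2.5021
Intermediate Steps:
L(F) = 2*F*(11 + F) (L(F) = (11 + F)*(2*F) = 2*F*(11 + F))
j(d, s) = 2*s (j(d, s) = (6*s)/3 = 2*s)
Y(W, I) = 2*W**2 (Y(W, I) = (2*W)*W = 2*W**2)
1/(8624/L(100) + Y(-4*3, -31)/25706) = 1/(8624/((2*100*(11 + 100))) + (2*(-4*3)**2)/25706) = 1/(8624/((2*100*111)) + (2*(-12)**2)*(1/25706)) = 1/(8624/22200 + (2*144)*(1/25706)) = 1/(8624*(1/22200) + 288*(1/25706)) = 1/(1078/2775 + 144/12853) = 1/(14255134/35667075) = 35667075/14255134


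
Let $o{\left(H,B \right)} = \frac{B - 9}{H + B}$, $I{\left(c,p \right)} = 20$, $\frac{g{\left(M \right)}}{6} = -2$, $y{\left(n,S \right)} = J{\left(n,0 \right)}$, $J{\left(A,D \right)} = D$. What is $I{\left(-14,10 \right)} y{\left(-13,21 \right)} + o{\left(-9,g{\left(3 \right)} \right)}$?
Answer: $1$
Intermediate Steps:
$y{\left(n,S \right)} = 0$
$g{\left(M \right)} = -12$ ($g{\left(M \right)} = 6 \left(-2\right) = -12$)
$o{\left(H,B \right)} = \frac{-9 + B}{B + H}$
$I{\left(-14,10 \right)} y{\left(-13,21 \right)} + o{\left(-9,g{\left(3 \right)} \right)} = 20 \cdot 0 + \frac{-9 - 12}{-12 - 9} = 0 + \frac{1}{-21} \left(-21\right) = 0 - -1 = 0 + 1 = 1$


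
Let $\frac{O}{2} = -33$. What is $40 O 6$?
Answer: $-15840$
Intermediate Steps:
$O = -66$ ($O = 2 \left(-33\right) = -66$)
$40 O 6 = 40 \left(-66\right) 6 = \left(-2640\right) 6 = -15840$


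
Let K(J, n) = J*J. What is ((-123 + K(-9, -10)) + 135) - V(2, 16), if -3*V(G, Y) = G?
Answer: 281/3 ≈ 93.667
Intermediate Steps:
V(G, Y) = -G/3
K(J, n) = J**2
((-123 + K(-9, -10)) + 135) - V(2, 16) = ((-123 + (-9)**2) + 135) - (-1)*2/3 = ((-123 + 81) + 135) - 1*(-2/3) = (-42 + 135) + 2/3 = 93 + 2/3 = 281/3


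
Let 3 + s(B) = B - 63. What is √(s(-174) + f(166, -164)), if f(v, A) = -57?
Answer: 3*I*√33 ≈ 17.234*I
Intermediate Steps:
s(B) = -66 + B (s(B) = -3 + (B - 63) = -3 + (-63 + B) = -66 + B)
√(s(-174) + f(166, -164)) = √((-66 - 174) - 57) = √(-240 - 57) = √(-297) = 3*I*√33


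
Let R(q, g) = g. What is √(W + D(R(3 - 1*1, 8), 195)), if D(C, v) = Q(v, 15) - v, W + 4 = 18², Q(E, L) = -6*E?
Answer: I*√1045 ≈ 32.326*I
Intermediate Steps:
Q(E, L) = -6*E
W = 320 (W = -4 + 18² = -4 + 324 = 320)
D(C, v) = -7*v (D(C, v) = -6*v - v = -7*v)
√(W + D(R(3 - 1*1, 8), 195)) = √(320 - 7*195) = √(320 - 1365) = √(-1045) = I*√1045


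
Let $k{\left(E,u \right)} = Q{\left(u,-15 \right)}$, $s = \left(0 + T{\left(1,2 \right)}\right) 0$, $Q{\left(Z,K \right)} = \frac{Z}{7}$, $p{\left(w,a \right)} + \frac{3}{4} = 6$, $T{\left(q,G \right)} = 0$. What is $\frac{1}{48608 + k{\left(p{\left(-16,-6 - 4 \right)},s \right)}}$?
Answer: $\frac{1}{48608} \approx 2.0573 \cdot 10^{-5}$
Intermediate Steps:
$p{\left(w,a \right)} = \frac{21}{4}$ ($p{\left(w,a \right)} = - \frac{3}{4} + 6 = \frac{21}{4}$)
$Q{\left(Z,K \right)} = \frac{Z}{7}$ ($Q{\left(Z,K \right)} = Z \frac{1}{7} = \frac{Z}{7}$)
$s = 0$ ($s = \left(0 + 0\right) 0 = 0 \cdot 0 = 0$)
$k{\left(E,u \right)} = \frac{u}{7}$
$\frac{1}{48608 + k{\left(p{\left(-16,-6 - 4 \right)},s \right)}} = \frac{1}{48608 + \frac{1}{7} \cdot 0} = \frac{1}{48608 + 0} = \frac{1}{48608}$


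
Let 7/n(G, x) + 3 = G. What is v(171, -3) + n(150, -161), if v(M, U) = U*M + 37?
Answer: -9995/21 ≈ -475.95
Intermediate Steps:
v(M, U) = 37 + M*U (v(M, U) = M*U + 37 = 37 + M*U)
n(G, x) = 7/(-3 + G)
v(171, -3) + n(150, -161) = (37 + 171*(-3)) + 7/(-3 + 150) = (37 - 513) + 7/147 = -476 + 7*(1/147) = -476 + 1/21 = -9995/21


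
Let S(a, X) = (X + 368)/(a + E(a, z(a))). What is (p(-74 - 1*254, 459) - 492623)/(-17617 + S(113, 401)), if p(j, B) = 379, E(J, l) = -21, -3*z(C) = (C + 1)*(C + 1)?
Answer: 45286448/1619995 ≈ 27.955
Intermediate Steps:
z(C) = -(1 + C)²/3 (z(C) = -(C + 1)*(C + 1)/3 = -(1 + C)*(1 + C)/3 = -(1 + C)²/3)
S(a, X) = (368 + X)/(-21 + a) (S(a, X) = (X + 368)/(a - 21) = (368 + X)/(-21 + a))
(p(-74 - 1*254, 459) - 492623)/(-17617 + S(113, 401)) = (379 - 492623)/(-17617 + (368 + 401)/(-21 + 113)) = -492244/(-17617 + 769/92) = -492244/(-1619995/92) = -492244*(-92/1619995) = 45286448/1619995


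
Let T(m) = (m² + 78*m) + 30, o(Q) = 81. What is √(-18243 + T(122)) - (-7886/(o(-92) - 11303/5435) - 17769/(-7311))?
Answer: 50955127467/522653642 + √6187 ≈ 176.15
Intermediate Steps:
T(m) = 30 + m² + 78*m
√(-18243 + T(122)) - (-7886/(o(-92) - 11303/5435) - 17769/(-7311)) = √(-18243 + (30 + 122² + 78*122)) - (-7886/(81 - 11303/5435) - 17769/(-7311)) = √(-18243 + (30 + 14884 + 9516)) - (-7886/(81 - 11303/5435) - 17769*(-1/7311)) = √(-18243 + 24430) - (-7886/(81 - 1*11303/5435) + 5923/2437) = √6187 - (-7886/(81 - 11303/5435) + 5923/2437) = √6187 - (-7886/428932/5435 + 5923/2437) = √6187 - (-7886*5435/428932 + 5923/2437) = √6187 - (-21430205/214466 + 5923/2437) = √6187 - 1*(-50955127467/522653642) = √6187 + 50955127467/522653642 = 50955127467/522653642 + √6187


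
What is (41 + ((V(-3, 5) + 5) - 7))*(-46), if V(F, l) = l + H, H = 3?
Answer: -2162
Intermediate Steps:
V(F, l) = 3 + l (V(F, l) = l + 3 = 3 + l)
(41 + ((V(-3, 5) + 5) - 7))*(-46) = (41 + (((3 + 5) + 5) - 7))*(-46) = (41 + ((8 + 5) - 7))*(-46) = (41 + (13 - 7))*(-46) = (41 + 6)*(-46) = 47*(-46) = -2162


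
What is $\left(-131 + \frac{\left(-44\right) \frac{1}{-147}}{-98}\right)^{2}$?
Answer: $\frac{890409268225}{51883209} \approx 17162.0$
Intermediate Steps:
$\left(-131 + \frac{\left(-44\right) \frac{1}{-147}}{-98}\right)^{2} = \left(-131 + \left(-44\right) \left(- \frac{1}{147}\right) \left(- \frac{1}{98}\right)\right)^{2} = \left(-131 + \frac{44}{147} \left(- \frac{1}{98}\right)\right)^{2} = \left(-131 - \frac{22}{7203}\right)^{2} = \left(- \frac{943615}{7203}\right)^{2} = \frac{890409268225}{51883209}$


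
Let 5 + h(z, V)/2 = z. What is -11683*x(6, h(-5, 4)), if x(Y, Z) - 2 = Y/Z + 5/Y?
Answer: -443954/15 ≈ -29597.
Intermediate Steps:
h(z, V) = -10 + 2*z
x(Y, Z) = 2 + 5/Y + Y/Z (x(Y, Z) = 2 + (Y/Z + 5/Y) = 2 + (5/Y + Y/Z) = 2 + 5/Y + Y/Z)
-11683*x(6, h(-5, 4)) = -11683*(2 + 5/6 + 6/(-10 + 2*(-5))) = -11683*(2 + 5*(⅙) + 6/(-10 - 10)) = -11683*(2 + ⅚ + 6/(-20)) = -11683*(2 + ⅚ + 6*(-1/20)) = -11683*(2 + ⅚ - 3/10) = -11683*38/15 = -443954/15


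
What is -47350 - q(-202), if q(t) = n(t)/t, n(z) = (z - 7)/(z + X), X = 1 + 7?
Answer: -1855551591/39188 ≈ -47350.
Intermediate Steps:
X = 8
n(z) = (-7 + z)/(8 + z) (n(z) = (z - 7)/(z + 8) = (-7 + z)/(8 + z))
q(t) = (-7 + t)/(t*(8 + t)) (q(t) = ((-7 + t)/(8 + t))/t = (-7 + t)/(t*(8 + t)))
-47350 - q(-202) = -47350 - (-7 - 202)/((-202)*(8 - 202)) = -47350 - (-1)*(-209)/(202*(-194)) = -47350 - (-1)*(-1)*(-209)/(202*194) = -47350 - 1*(-209/39188) = -47350 + 209/39188 = -1855551591/39188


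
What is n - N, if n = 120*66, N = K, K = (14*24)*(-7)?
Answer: 10272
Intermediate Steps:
K = -2352 (K = 336*(-7) = -2352)
N = -2352
n = 7920
n - N = 7920 - 1*(-2352) = 7920 + 2352 = 10272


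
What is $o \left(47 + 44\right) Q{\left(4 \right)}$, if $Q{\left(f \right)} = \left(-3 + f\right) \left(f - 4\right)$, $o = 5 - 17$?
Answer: $0$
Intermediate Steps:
$o = -12$
$Q{\left(f \right)} = \left(-4 + f\right) \left(-3 + f\right)$ ($Q{\left(f \right)} = \left(-3 + f\right) \left(-4 + f\right) = \left(-4 + f\right) \left(-3 + f\right)$)
$o \left(47 + 44\right) Q{\left(4 \right)} = - 12 \left(47 + 44\right) \left(12 + 4^{2} - 28\right) = \left(-12\right) 91 \left(12 + 16 - 28\right) = \left(-1092\right) 0 = 0$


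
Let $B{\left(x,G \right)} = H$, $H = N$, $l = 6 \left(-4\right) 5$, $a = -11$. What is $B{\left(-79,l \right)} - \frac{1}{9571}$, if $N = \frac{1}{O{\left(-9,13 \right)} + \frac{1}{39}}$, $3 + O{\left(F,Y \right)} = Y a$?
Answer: $- \frac{378962}{54487703} \approx -0.006955$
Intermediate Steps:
$l = -120$ ($l = \left(-24\right) 5 = -120$)
$O{\left(F,Y \right)} = -3 - 11 Y$ ($O{\left(F,Y \right)} = -3 + Y \left(-11\right) = -3 - 11 Y$)
$N = - \frac{39}{5693}$ ($N = \frac{1}{\left(-3 - 143\right) + \frac{1}{39}} = \frac{1}{-146 + \frac{1}{39}} = \frac{1}{- \frac{5693}{39}} = - \frac{39}{5693} \approx -0.0068505$)
$H = - \frac{39}{5693} \approx -0.0068505$
$B{\left(x,G \right)} = - \frac{39}{5693}$
$B{\left(-79,l \right)} - \frac{1}{9571} = - \frac{39}{5693} - \frac{1}{9571} = - \frac{378962}{54487703}$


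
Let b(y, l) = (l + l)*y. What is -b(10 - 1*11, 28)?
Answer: 56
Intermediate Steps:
b(y, l) = 2*l*y (b(y, l) = (2*l)*y = 2*l*y)
-b(10 - 1*11, 28) = -2*28*(10 - 1*11) = -2*28*(10 - 11) = -2*28*(-1) = -1*(-56) = 56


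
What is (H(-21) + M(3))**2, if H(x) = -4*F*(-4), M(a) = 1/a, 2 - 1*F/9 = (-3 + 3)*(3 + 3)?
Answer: 748225/9 ≈ 83136.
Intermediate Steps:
F = 18 (F = 18 - 9*(-3 + 3)*(3 + 3) = 18 - 0*6 = 18 - 9*0 = 18 + 0 = 18)
H(x) = 288 (H(x) = -4*18*(-4) = -72*(-4) = 288)
(H(-21) + M(3))**2 = (288 + 1/3)**2 = (865/3)**2 = 748225/9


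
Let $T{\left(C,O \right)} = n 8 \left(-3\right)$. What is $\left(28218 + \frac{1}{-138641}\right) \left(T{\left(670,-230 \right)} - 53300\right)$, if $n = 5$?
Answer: $- \frac{208988214190540}{138641} \approx -1.5074 \cdot 10^{9}$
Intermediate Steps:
$T{\left(C,O \right)} = -120$ ($T{\left(C,O \right)} = 5 \cdot 8 \left(-3\right) = 40 \left(-3\right) = -120$)
$\left(28218 + \frac{1}{-138641}\right) \left(T{\left(670,-230 \right)} - 53300\right) = \left(28218 + \frac{1}{-138641}\right) \left(-120 - 53300\right) = \left(28218 - \frac{1}{138641}\right) \left(-53420\right) = \frac{3912171737}{138641} \left(-53420\right) = - \frac{208988214190540}{138641}$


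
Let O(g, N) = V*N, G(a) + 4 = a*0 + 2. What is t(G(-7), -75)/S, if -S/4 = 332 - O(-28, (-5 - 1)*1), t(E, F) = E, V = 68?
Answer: 1/1480 ≈ 0.00067568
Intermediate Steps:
G(a) = -2 (G(a) = -4 + (a*0 + 2) = -4 + (0 + 2) = -4 + 2 = -2)
O(g, N) = 68*N
S = -2960 (S = -4*(332 - 68*(-5 - 1)*1) = -4*(332 - 68*(-6*1)) = -4*(332 - 68*(-6)) = -4*(332 - 1*(-408)) = -4*(332 + 408) = -4*740 = -2960)
t(G(-7), -75)/S = -2/(-2960) = -2*(-1/2960) = 1/1480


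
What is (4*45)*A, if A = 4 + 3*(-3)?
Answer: -900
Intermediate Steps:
A = -5 (A = 4 - 9 = -5)
(4*45)*A = (4*45)*(-5) = 180*(-5) = -900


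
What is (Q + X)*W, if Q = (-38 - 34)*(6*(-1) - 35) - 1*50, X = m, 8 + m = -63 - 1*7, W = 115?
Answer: 324760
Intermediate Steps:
m = -78 (m = -8 + (-63 - 1*7) = -8 + (-63 - 7) = -8 - 70 = -78)
X = -78
Q = 2902 (Q = -72*(-6 - 35) - 50 = -72*(-41) - 50 = 2952 - 50 = 2902)
(Q + X)*W = (2902 - 78)*115 = 2824*115 = 324760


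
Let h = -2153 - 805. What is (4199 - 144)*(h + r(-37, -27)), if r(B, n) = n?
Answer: -12104175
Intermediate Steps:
h = -2958
(4199 - 144)*(h + r(-37, -27)) = (4199 - 144)*(-2958 - 27) = 4055*(-2985) = -12104175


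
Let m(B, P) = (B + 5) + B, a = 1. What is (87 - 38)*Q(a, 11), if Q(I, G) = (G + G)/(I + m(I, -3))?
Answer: 539/4 ≈ 134.75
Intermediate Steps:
m(B, P) = 5 + 2*B (m(B, P) = (5 + B) + B = 5 + 2*B)
Q(I, G) = 2*G/(5 + 3*I) (Q(I, G) = (G + G)/(I + (5 + 2*I)) = (2*G)/(5 + 3*I) = 2*G/(5 + 3*I))
(87 - 38)*Q(a, 11) = (87 - 38)*(2*11/(5 + 3*1)) = 49*(2*11/(5 + 3)) = 49*(2*11/8) = 49*(2*11*(⅛)) = 49*(11/4) = 539/4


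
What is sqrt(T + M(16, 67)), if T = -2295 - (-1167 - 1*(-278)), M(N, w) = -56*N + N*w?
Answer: I*sqrt(1230) ≈ 35.071*I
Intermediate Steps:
T = -1406 (T = -2295 - (-1167 + 278) = -2295 - 1*(-889) = -2295 + 889 = -1406)
sqrt(T + M(16, 67)) = sqrt(-1406 + 16*(-56 + 67)) = sqrt(-1406 + 16*11) = sqrt(-1406 + 176) = sqrt(-1230) = I*sqrt(1230)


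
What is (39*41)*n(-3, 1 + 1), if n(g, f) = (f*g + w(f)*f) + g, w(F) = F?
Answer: -7995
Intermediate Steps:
n(g, f) = g + f² + f*g (n(g, f) = (f*g + f*f) + g = (f*g + f²) + g = (f² + f*g) + g = g + f² + f*g)
(39*41)*n(-3, 1 + 1) = (39*41)*(-3 + (1 + 1)² + (1 + 1)*(-3)) = 1599*(-3 + 2² + 2*(-3)) = 1599*(-3 + 4 - 6) = 1599*(-5) = -7995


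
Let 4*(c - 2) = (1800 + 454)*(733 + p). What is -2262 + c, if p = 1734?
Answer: 2775789/2 ≈ 1.3879e+6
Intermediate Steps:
c = 2780313/2 (c = 2 + ((1800 + 454)*(733 + 1734))/4 = 2 + (2254*2467)/4 = 2 + (¼)*5560618 = 2 + 2780309/2 = 2780313/2 ≈ 1.3902e+6)
-2262 + c = -2262 + 2780313/2 = 2775789/2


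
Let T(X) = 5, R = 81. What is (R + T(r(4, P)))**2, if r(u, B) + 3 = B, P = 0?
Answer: 7396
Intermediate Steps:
r(u, B) = -3 + B
(R + T(r(4, P)))**2 = (81 + 5)**2 = 86**2 = 7396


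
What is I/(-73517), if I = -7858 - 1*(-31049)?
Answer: -23191/73517 ≈ -0.31545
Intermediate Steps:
I = 23191 (I = -7858 + 31049 = 23191)
I/(-73517) = 23191/(-73517) = 23191*(-1/73517) = -23191/73517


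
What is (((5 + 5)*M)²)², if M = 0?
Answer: 0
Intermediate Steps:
(((5 + 5)*M)²)² = (((5 + 5)*0)²)² = ((10*0)²)² = (0²)² = 0² = 0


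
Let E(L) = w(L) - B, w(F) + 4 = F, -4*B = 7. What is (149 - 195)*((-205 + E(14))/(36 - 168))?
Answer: -17779/264 ≈ -67.345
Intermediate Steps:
B = -7/4 (B = -¼*7 = -7/4 ≈ -1.7500)
w(F) = -4 + F
E(L) = -9/4 + L (E(L) = (-4 + L) - 1*(-7/4) = (-4 + L) + 7/4 = -9/4 + L)
(149 - 195)*((-205 + E(14))/(36 - 168)) = (149 - 195)*((-205 + (-9/4 + 14))/(36 - 168)) = -46*(-205 + 47/4)/(-132) = -(-17779)*(-1)/(2*132) = -46*773/528 = -17779/264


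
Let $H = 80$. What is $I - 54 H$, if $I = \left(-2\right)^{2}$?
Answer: $-4316$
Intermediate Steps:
$I = 4$
$I - 54 H = 4 - 4320 = -4316$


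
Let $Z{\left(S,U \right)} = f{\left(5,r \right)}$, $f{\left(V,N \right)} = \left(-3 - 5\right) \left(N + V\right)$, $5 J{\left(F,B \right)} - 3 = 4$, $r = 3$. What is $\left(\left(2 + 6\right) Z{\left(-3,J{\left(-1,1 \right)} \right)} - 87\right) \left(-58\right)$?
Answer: $34742$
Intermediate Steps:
$J{\left(F,B \right)} = \frac{7}{5}$ ($J{\left(F,B \right)} = \frac{3}{5} + \frac{1}{5} \cdot 4 = \frac{3}{5} + \frac{4}{5} = \frac{7}{5}$)
$f{\left(V,N \right)} = - 8 N - 8 V$ ($f{\left(V,N \right)} = - 8 \left(N + V\right) = - 8 N - 8 V$)
$Z{\left(S,U \right)} = -64$ ($Z{\left(S,U \right)} = \left(-8\right) 3 - 40 = -24 - 40 = -64$)
$\left(\left(2 + 6\right) Z{\left(-3,J{\left(-1,1 \right)} \right)} - 87\right) \left(-58\right) = \left(\left(2 + 6\right) \left(-64\right) - 87\right) \left(-58\right) = \left(8 \left(-64\right) - 87\right) \left(-58\right) = \left(-512 - 87\right) \left(-58\right) = \left(-599\right) \left(-58\right) = 34742$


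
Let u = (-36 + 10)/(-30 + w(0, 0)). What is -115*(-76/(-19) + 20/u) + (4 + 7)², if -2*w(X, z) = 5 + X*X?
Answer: -3214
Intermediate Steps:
w(X, z) = -5/2 - X²/2 (w(X, z) = -(5 + X*X)/2 = -(5 + X²)/2 = -5/2 - X²/2)
u = ⅘ (u = (-36 + 10)/(-30 + (-5/2 - ½*0²)) = -26/(-30 + (-5/2 - ½*0)) = -26/(-30 + (-5/2 + 0)) = -26/(-30 - 5/2) = -26/(-65/2) = -26*(-2/65) = ⅘ ≈ 0.80000)
-115*(-76/(-19) + 20/u) + (4 + 7)² = -115*(-76/(-19) + 20/(⅘)) + (4 + 7)² = -115*(-76*(-1/19) + 20*(5/4)) + 11² = -115*(4 + 25) + 121 = -115*29 + 121 = -3335 + 121 = -3214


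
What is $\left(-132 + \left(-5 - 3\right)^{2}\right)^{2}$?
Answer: $4624$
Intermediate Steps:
$\left(-132 + \left(-5 - 3\right)^{2}\right)^{2} = \left(-132 + \left(-8\right)^{2}\right)^{2} = \left(-132 + 64\right)^{2} = \left(-68\right)^{2} = 4624$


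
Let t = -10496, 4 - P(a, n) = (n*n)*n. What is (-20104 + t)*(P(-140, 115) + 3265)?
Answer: 46438743600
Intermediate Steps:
P(a, n) = 4 - n³ (P(a, n) = 4 - n*n*n = 4 - n²*n = 4 - n³)
(-20104 + t)*(P(-140, 115) + 3265) = (-20104 - 10496)*((4 - 1*115³) + 3265) = -30600*((4 - 1*1520875) + 3265) = -30600*((4 - 1520875) + 3265) = -30600*(-1520871 + 3265) = -30600*(-1517606) = 46438743600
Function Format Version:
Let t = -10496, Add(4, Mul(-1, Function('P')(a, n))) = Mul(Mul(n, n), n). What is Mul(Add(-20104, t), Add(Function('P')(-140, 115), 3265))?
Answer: 46438743600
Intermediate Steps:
Function('P')(a, n) = Add(4, Mul(-1, Pow(n, 3))) (Function('P')(a, n) = Add(4, Mul(-1, Mul(Mul(n, n), n))) = Add(4, Mul(-1, Mul(Pow(n, 2), n))) = Add(4, Mul(-1, Pow(n, 3))))
Mul(Add(-20104, t), Add(Function('P')(-140, 115), 3265)) = Mul(Add(-20104, -10496), Add(Add(4, Mul(-1, Pow(115, 3))), 3265)) = Mul(-30600, Add(Add(4, Mul(-1, 1520875)), 3265)) = Mul(-30600, Add(Add(4, -1520875), 3265)) = Mul(-30600, Add(-1520871, 3265)) = Mul(-30600, -1517606) = 46438743600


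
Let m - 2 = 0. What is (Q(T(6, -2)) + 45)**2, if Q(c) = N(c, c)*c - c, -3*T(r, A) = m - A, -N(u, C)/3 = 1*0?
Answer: 19321/9 ≈ 2146.8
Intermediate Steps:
N(u, C) = 0 (N(u, C) = -3*0 = 0)
m = 2 (m = 2 + 0 = 2)
T(r, A) = -2/3 + A/3 (T(r, A) = -(2 - A)/3 = -2/3 + A/3)
Q(c) = -c (Q(c) = 0*c - c = 0 - c = -c)
(Q(T(6, -2)) + 45)**2 = (-(-2/3 + (1/3)*(-2)) + 45)**2 = (-(-2/3 - 2/3) + 45)**2 = (-1*(-4/3) + 45)**2 = (4/3 + 45)**2 = (139/3)**2 = 19321/9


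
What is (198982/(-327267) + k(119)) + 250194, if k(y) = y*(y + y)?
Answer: 91148896790/327267 ≈ 2.7852e+5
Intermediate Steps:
k(y) = 2*y**2 (k(y) = y*(2*y) = 2*y**2)
(198982/(-327267) + k(119)) + 250194 = (198982/(-327267) + 2*119**2) + 250194 = (198982*(-1/327267) + 2*14161) + 250194 = (-198982/327267 + 28322) + 250194 = 9268656992/327267 + 250194 = 91148896790/327267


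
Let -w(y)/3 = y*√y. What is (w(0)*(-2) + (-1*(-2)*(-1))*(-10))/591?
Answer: 20/591 ≈ 0.033841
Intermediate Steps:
w(y) = -3*y^(3/2) (w(y) = -3*y*√y = -3*y^(3/2))
(w(0)*(-2) + (-1*(-2)*(-1))*(-10))/591 = (-3*0^(3/2)*(-2) + (-1*(-2)*(-1))*(-10))/591 = (-3*0*(-2) + (2*(-1))*(-10))*(1/591) = (0*(-2) - 2*(-10))*(1/591) = (0 + 20)*(1/591) = 20*(1/591) = 20/591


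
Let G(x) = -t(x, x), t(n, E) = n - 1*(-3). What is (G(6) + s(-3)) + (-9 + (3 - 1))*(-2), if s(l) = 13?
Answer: 18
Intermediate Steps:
t(n, E) = 3 + n (t(n, E) = n + 3 = 3 + n)
G(x) = -3 - x (G(x) = -(3 + x) = -3 - x)
(G(6) + s(-3)) + (-9 + (3 - 1))*(-2) = ((-3 - 1*6) + 13) + (-9 + (3 - 1))*(-2) = ((-3 - 6) + 13) + (-9 + 2)*(-2) = (-9 + 13) - 7*(-2) = 4 + 14 = 18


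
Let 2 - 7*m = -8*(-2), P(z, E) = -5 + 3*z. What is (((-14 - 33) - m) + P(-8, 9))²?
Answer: 5476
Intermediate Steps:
m = -2 (m = 2/7 - (-8)*(-2)/7 = 2/7 - ⅐*16 = 2/7 - 16/7 = -2)
(((-14 - 33) - m) + P(-8, 9))² = (((-14 - 33) - 1*(-2)) + (-5 + 3*(-8)))² = ((-47 + 2) + (-5 - 24))² = (-45 - 29)² = (-74)² = 5476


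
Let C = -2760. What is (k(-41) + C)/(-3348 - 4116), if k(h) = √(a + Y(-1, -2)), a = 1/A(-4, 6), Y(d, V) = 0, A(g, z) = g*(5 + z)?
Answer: 115/311 - I*√11/164208 ≈ 0.36977 - 2.0198e-5*I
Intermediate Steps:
a = -1/44 (a = 1/(-4*(5 + 6)) = 1/(-4*11) = 1/(-44) = -1/44 ≈ -0.022727)
k(h) = I*√11/22 (k(h) = √(-1/44 + 0) = √(-1/44) = I*√11/22)
(k(-41) + C)/(-3348 - 4116) = (I*√11/22 - 2760)/(-3348 - 4116) = (-2760 + I*√11/22)/(-7464) = (-2760 + I*√11/22)*(-1/7464) = 115/311 - I*√11/164208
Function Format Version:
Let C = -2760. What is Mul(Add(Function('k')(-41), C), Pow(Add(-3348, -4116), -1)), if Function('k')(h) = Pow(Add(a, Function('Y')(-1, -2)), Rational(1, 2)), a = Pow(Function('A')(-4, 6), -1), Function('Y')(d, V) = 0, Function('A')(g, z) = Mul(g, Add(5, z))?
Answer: Add(Rational(115, 311), Mul(Rational(-1, 164208), I, Pow(11, Rational(1, 2)))) ≈ Add(0.36977, Mul(-2.0198e-5, I))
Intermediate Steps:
a = Rational(-1, 44) (a = Pow(Mul(-4, Add(5, 6)), -1) = Pow(Mul(-4, 11), -1) = Pow(-44, -1) = Rational(-1, 44) ≈ -0.022727)
Function('k')(h) = Mul(Rational(1, 22), I, Pow(11, Rational(1, 2))) (Function('k')(h) = Pow(Add(Rational(-1, 44), 0), Rational(1, 2)) = Pow(Rational(-1, 44), Rational(1, 2)) = Mul(Rational(1, 22), I, Pow(11, Rational(1, 2))))
Mul(Add(Function('k')(-41), C), Pow(Add(-3348, -4116), -1)) = Mul(Add(Mul(Rational(1, 22), I, Pow(11, Rational(1, 2))), -2760), Pow(Add(-3348, -4116), -1)) = Mul(Add(-2760, Mul(Rational(1, 22), I, Pow(11, Rational(1, 2)))), Pow(-7464, -1)) = Mul(Add(-2760, Mul(Rational(1, 22), I, Pow(11, Rational(1, 2)))), Rational(-1, 7464)) = Add(Rational(115, 311), Mul(Rational(-1, 164208), I, Pow(11, Rational(1, 2))))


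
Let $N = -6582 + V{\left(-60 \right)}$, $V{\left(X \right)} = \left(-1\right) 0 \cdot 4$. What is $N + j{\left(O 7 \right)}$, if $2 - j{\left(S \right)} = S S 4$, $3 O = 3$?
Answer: $-6776$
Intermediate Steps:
$O = 1$ ($O = \frac{1}{3} \cdot 3 = 1$)
$V{\left(X \right)} = 0$ ($V{\left(X \right)} = 0 \cdot 4 = 0$)
$j{\left(S \right)} = 2 - 4 S^{2}$ ($j{\left(S \right)} = 2 - S S 4 = 2 - S^{2} \cdot 4 = 2 - 4 S^{2}$)
$N = -6582$ ($N = -6582 + 0 = -6582$)
$N + j{\left(O 7 \right)} = -6582 + \left(2 - 4 \left(1 \cdot 7\right)^{2}\right) = -6582 + \left(2 - 4 \cdot 7^{2}\right) = -6582 + \left(2 - 196\right) = -6582 - 194 = -6776$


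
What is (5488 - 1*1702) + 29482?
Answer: 33268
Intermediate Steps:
(5488 - 1*1702) + 29482 = (5488 - 1702) + 29482 = 3786 + 29482 = 33268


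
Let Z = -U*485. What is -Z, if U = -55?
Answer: -26675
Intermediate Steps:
Z = 26675 (Z = -1*(-55)*485 = 55*485 = 26675)
-Z = -1*26675 = -26675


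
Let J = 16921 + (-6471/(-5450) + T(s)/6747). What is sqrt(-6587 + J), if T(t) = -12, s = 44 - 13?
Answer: sqrt(62108377673612478)/2451410 ≈ 101.66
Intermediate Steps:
s = 31
J = 207416074529/12257050 (J = 16921 + (-6471/(-5450) - 12/6747) = 16921 + (-6471*(-1/5450) - 12*1/6747) = 16921 + (6471/5450 - 4/2249) = 16921 + 14531479/12257050 = 207416074529/12257050 ≈ 16922.)
sqrt(-6587 + J) = sqrt(-6587 + 207416074529/12257050) = sqrt(126678886179/12257050) = sqrt(62108377673612478)/2451410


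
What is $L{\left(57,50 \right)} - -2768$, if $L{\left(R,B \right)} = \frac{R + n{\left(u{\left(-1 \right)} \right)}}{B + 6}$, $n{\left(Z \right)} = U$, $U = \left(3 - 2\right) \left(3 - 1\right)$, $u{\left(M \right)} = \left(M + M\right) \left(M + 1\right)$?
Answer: $\frac{155067}{56} \approx 2769.1$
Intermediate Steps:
$u{\left(M \right)} = 2 M \left(1 + M\right)$
$U = 2$ ($U = 1 \cdot 2 = 2$)
$n{\left(Z \right)} = 2$
$L{\left(R,B \right)} = \frac{2 + R}{6 + B}$ ($L{\left(R,B \right)} = \frac{R + 2}{B + 6} = \frac{2 + R}{6 + B}$)
$L{\left(57,50 \right)} - -2768 = \frac{2 + 57}{6 + 50} - -2768 = \frac{1}{56} \cdot 59 + 2768 = \frac{59}{56} + 2768 = \frac{155067}{56}$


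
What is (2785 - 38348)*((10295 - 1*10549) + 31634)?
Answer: -1115966940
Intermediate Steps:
(2785 - 38348)*((10295 - 1*10549) + 31634) = -35563*((10295 - 10549) + 31634) = -35563*(-254 + 31634) = -35563*31380 = -1115966940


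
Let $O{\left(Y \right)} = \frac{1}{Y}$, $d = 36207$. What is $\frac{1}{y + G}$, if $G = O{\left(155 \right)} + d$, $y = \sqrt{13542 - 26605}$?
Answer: $\frac{869873330}{31495823109971} - \frac{24025 i \sqrt{13063}}{31495823109971} \approx 2.7619 \cdot 10^{-5} - 8.7183 \cdot 10^{-8} i$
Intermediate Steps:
$y = i \sqrt{13063}$ ($y = \sqrt{-13063} = i \sqrt{13063} \approx 114.29 i$)
$G = \frac{5612086}{155}$ ($G = \frac{1}{155} + 36207 = \frac{5612086}{155} \approx 36207.0$)
$\frac{1}{y + G} = \frac{1}{i \sqrt{13063} + \frac{5612086}{155}} = \frac{1}{\frac{5612086}{155} + i \sqrt{13063}}$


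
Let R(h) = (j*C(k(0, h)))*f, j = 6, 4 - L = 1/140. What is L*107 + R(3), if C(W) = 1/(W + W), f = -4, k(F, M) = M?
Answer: 59253/140 ≈ 423.24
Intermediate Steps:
L = 559/140 (L = 4 - 1/140 = 559/140 ≈ 3.9929)
C(W) = 1/(2*W)
R(h) = -12/h (R(h) = (6*(1/(2*h)))*(-4) = (3/h)*(-4) = -12/h)
L*107 + R(3) = (559/140)*107 - 12/3 = 59813/140 - 12*⅓ = 59813/140 - 4 = 59253/140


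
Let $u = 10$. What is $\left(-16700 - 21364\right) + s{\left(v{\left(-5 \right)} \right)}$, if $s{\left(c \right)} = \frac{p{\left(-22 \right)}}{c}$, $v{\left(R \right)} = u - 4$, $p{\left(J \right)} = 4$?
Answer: $- \frac{114190}{3} \approx -38063.0$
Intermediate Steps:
$v{\left(R \right)} = 6$ ($v{\left(R \right)} = 10 - 4 = 6$)
$s{\left(c \right)} = \frac{4}{c}$
$\left(-16700 - 21364\right) + s{\left(v{\left(-5 \right)} \right)} = \left(-16700 - 21364\right) + \frac{4}{6} = -38064 + 4 \cdot \frac{1}{6} = -38064 + \frac{2}{3} = - \frac{114190}{3}$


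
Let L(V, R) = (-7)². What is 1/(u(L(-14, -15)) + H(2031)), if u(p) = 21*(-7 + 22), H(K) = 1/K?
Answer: 2031/639766 ≈ 0.0031746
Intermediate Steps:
L(V, R) = 49
u(p) = 315 (u(p) = 21*15 = 315)
1/(u(L(-14, -15)) + H(2031)) = 1/(315 + 1/2031) = 1/(639766/2031) = 2031/639766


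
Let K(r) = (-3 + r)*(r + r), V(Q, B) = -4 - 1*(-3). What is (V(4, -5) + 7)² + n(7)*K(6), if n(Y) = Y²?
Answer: 1800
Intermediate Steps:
V(Q, B) = -1 (V(Q, B) = -4 + 3 = -1)
K(r) = 2*r*(-3 + r) (K(r) = (-3 + r)*(2*r) = 2*r*(-3 + r))
(V(4, -5) + 7)² + n(7)*K(6) = (-1 + 7)² + 7²*(2*6*(-3 + 6)) = 6² + 49*(2*6*3) = 36 + 49*36 = 36 + 1764 = 1800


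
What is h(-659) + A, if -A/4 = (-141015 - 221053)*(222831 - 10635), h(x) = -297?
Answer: 307317525015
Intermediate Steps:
A = 307317525312 (A = -4*(-141015 - 221053)*(222831 - 10635) = -(-1448272)*212196 = -4*(-76829381328) = 307317525312)
h(-659) + A = -297 + 307317525312 = 307317525015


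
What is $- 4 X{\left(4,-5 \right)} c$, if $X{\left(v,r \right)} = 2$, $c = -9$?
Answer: $72$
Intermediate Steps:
$- 4 X{\left(4,-5 \right)} c = \left(-4\right) 2 \left(-9\right) = \left(-8\right) \left(-9\right) = 72$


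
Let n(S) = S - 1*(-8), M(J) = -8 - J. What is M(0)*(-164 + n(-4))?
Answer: 1280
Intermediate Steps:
n(S) = 8 + S (n(S) = S + 8 = 8 + S)
M(0)*(-164 + n(-4)) = (-8 - 1*0)*(-164 + (8 - 4)) = (-8 + 0)*(-164 + 4) = -8*(-160) = 1280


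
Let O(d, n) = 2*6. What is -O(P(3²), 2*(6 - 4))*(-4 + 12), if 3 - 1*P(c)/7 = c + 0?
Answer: -96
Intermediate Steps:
P(c) = 21 - 7*c (P(c) = 21 - 7*(c + 0) = 21 - 7*c)
O(d, n) = 12
-O(P(3²), 2*(6 - 4))*(-4 + 12) = -12*(-4 + 12) = -12*8 = -1*96 = -96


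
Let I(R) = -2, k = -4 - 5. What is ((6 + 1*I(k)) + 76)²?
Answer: 6400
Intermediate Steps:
k = -9
((6 + 1*I(k)) + 76)² = ((6 + 1*(-2)) + 76)² = ((6 - 2) + 76)² = (4 + 76)² = 80² = 6400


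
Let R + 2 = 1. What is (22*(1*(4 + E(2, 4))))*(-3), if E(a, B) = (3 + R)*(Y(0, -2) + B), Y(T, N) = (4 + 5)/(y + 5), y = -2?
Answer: -1188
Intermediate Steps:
R = -1 (R = -2 + 1 = -1)
Y(T, N) = 3 (Y(T, N) = (4 + 5)/(-2 + 5) = 9/3 = 9*(1/3) = 3)
E(a, B) = 6 + 2*B (E(a, B) = (3 - 1)*(3 + B) = 2*(3 + B) = 6 + 2*B)
(22*(1*(4 + E(2, 4))))*(-3) = (22*(1*(4 + (6 + 2*4))))*(-3) = (22*(1*(4 + (6 + 8))))*(-3) = (22*(1*(4 + 14)))*(-3) = (22*(1*18))*(-3) = (22*18)*(-3) = 396*(-3) = -1188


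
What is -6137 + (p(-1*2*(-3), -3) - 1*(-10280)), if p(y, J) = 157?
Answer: 4300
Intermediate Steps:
-6137 + (p(-1*2*(-3), -3) - 1*(-10280)) = -6137 + (157 - 1*(-10280)) = -6137 + (157 + 10280) = -6137 + 10437 = 4300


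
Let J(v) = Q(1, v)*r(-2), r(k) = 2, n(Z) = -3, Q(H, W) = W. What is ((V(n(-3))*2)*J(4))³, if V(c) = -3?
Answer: -110592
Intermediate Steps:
J(v) = 2*v (J(v) = v*2 = 2*v)
((V(n(-3))*2)*J(4))³ = ((-3*2)*(2*4))³ = (-6*8)³ = (-48)³ = -110592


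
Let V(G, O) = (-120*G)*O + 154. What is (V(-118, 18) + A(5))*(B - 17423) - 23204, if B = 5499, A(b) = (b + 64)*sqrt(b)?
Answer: -3041048620 - 822756*sqrt(5) ≈ -3.0429e+9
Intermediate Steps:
A(b) = sqrt(b)*(64 + b) (A(b) = (64 + b)*sqrt(b) = sqrt(b)*(64 + b))
V(G, O) = 154 - 120*G*O (V(G, O) = -120*G*O + 154 = 154 - 120*G*O)
(V(-118, 18) + A(5))*(B - 17423) - 23204 = ((154 - 120*(-118)*18) + sqrt(5)*(64 + 5))*(5499 - 17423) - 23204 = ((154 + 254880) + sqrt(5)*69)*(-11924) - 23204 = (255034 + 69*sqrt(5))*(-11924) - 23204 = (-3041025416 - 822756*sqrt(5)) - 23204 = -3041048620 - 822756*sqrt(5)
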